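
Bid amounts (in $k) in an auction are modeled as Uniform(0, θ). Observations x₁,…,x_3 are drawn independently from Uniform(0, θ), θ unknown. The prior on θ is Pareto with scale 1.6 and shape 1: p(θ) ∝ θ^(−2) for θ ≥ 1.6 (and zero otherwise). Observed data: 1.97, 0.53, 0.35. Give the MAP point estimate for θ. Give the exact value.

The Uniform(0, θ) likelihood is θ^(−n) for θ ≥ max(xᵢ), zero otherwise. Here max(xᵢ) = 1.97.
Posterior ∝ θ^(−2) · θ^(−3) = θ^(−5) on θ ≥ max(1.6, 1.97) = 1.97.
This density is strictly decreasing in θ, so the posterior mode lies at the lower boundary of the support.

θ̂_MAP = 1.97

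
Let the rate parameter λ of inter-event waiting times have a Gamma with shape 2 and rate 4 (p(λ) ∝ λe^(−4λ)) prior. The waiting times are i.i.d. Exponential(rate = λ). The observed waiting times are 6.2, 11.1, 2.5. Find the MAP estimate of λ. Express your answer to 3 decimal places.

The Exponential(rate=λ) likelihood is ∝ λ^n e^(−λΣtᵢ). Here n = 3 and Σtᵢ = 6.2 + 11.1 + 2.5 = 19.8.
Posterior ∝ λe^(−4λ) · λ^3e^(−19.8λ) = λ^4e^(−23.8λ), i.e. Gamma(5, 23.8).
Mode = (a−1)/b = 4/23.8 ≈ 0.168.

λ̂_MAP = 0.168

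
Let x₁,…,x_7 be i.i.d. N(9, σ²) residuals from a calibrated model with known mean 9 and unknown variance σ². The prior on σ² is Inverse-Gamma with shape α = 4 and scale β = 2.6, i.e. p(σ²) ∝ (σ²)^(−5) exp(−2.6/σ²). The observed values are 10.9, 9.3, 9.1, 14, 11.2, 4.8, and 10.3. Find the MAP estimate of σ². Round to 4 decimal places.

σ̂²_MAP = 3.4165

Sum of squared deviations about the known mean: SS = (10.9−9)² + (9.3−9)² + (9.1−9)² + (14−9)² + (11.2−9)² + (4.8−9)² + (10.3−9)² = 52.88.
The Normal likelihood contributes (σ²)^(−n/2) exp(−SS/(2σ²)), so the posterior is Inverse-Gamma(α + n/2, β + SS/2) = Inverse-Gamma(7.5, 29.04).
The mode of Inverse-Gamma(a, b) is b/(a+1) = 29.04/8.5 ≈ 3.4165.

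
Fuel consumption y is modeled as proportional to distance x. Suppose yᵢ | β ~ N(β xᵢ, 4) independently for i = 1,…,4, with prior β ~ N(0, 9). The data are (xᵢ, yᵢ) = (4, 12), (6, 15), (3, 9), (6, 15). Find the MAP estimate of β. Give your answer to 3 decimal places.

β̂_MAP = 2.617

log p(β | y) = −Σ(yᵢ − βxᵢ)²/(2·4) − β²/(2·9) + const.
Setting the derivative to zero: Σxᵢ(yᵢ − βxᵢ)/4 − β/9 = 0, so β = Σxᵢyᵢ / (Σxᵢ² + σ²/τ²).
Σxᵢyᵢ = 4·12 + 6·15 + 3·9 + 6·15 = 255; Σxᵢ² = 97; σ²/τ² = 4/9.
β̂_MAP = 255 / (97 + 4/9) = 255/(877/9) = 2295/877 ≈ 2.617.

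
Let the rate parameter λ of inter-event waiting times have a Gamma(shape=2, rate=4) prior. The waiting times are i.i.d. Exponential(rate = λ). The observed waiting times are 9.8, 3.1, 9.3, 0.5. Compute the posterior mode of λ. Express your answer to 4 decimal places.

λ̂_MAP = 0.1873

The Exponential(rate=λ) likelihood is ∝ λ^n e^(−λΣtᵢ). Here n = 4 and Σtᵢ = 9.8 + 3.1 + 9.3 + 0.5 = 22.7.
Posterior ∝ λe^(−4λ) · λ^4e^(−22.7λ) = λ^5e^(−26.7λ), i.e. Gamma(6, 26.7).
Mode = (a−1)/b = 5/26.7 ≈ 0.1873.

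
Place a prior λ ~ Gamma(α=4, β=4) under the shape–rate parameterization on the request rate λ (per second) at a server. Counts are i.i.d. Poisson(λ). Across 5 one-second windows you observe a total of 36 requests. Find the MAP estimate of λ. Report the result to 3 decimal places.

Σxᵢ = 36, n = 5.
Posterior ∝ λ^3e^(−4λ) · λ^36e^(−5λ) = λ^39e^(−9λ), i.e. Gamma(shape=40, rate=9).
The mode of a Gamma(a, b) with a ≥ 1 (shape–rate) is (a−1)/b = 39/9 ≈ 4.333.

λ̂_MAP = 4.333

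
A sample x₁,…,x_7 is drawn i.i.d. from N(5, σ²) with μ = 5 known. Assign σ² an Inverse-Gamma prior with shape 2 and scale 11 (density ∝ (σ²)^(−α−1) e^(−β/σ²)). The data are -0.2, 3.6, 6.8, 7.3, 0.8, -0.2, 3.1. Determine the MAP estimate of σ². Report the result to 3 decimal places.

σ̂²_MAP = 8.294

Sum of squared deviations about the known mean: SS = (-0.2−5)² + (3.6−5)² + (6.8−5)² + (7.3−5)² + (0.8−5)² + (-0.2−5)² + (3.1−5)² = 85.82.
The Normal likelihood contributes (σ²)^(−n/2) exp(−SS/(2σ²)), so the posterior is Inverse-Gamma(α + n/2, β + SS/2) = Inverse-Gamma(5.5, 53.91).
The mode of Inverse-Gamma(a, b) is b/(a+1) = 53.91/6.5 ≈ 8.294.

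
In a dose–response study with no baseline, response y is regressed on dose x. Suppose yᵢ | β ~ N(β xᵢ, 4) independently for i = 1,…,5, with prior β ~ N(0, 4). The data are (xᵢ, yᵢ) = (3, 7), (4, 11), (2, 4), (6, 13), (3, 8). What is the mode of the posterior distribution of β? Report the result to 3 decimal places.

log p(β | y) = −Σ(yᵢ − βxᵢ)²/(2·4) − β²/(2·4) + const.
Setting the derivative to zero: Σxᵢ(yᵢ − βxᵢ)/4 − β/4 = 0, so β = Σxᵢyᵢ / (Σxᵢ² + σ²/τ²).
Σxᵢyᵢ = 3·7 + 4·11 + 2·4 + 6·13 + 3·8 = 175; Σxᵢ² = 74; σ²/τ² = 1.
β̂_MAP = 175 / (74 + 1) = 175/75 ≈ 2.333.

β̂_MAP = 2.333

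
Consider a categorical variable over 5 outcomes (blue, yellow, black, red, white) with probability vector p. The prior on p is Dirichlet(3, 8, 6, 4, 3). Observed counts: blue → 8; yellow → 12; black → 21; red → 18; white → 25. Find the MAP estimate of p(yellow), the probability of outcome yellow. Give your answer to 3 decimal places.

MAP estimate of p(yellow) = 0.184

The posterior is Dirichlet(αᵢ + nᵢ) = Dirichlet(11, 20, 27, 22, 28).
For a Dirichlet(a₁,…,a_K) with all aᵢ > 1, the mode has j-th component (aⱼ − 1)/(Σaᵢ − K).
Here Σaᵢ = 108 and K = 5, so p(yellow) = (20 − 1)/(108 − 5) = 19/103 ≈ 0.184.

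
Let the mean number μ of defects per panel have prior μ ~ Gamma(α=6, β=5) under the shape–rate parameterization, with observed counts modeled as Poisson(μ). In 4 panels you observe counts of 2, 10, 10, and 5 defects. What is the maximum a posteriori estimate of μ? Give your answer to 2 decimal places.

Σxᵢ = 2+10+10+5 = 27, with n = 4.
Posterior ∝ μ^5e^(−5μ) · μ^27e^(−4μ) = μ^32e^(−9μ), i.e. Gamma(shape=33, rate=9).
The mode of a Gamma(a, b) with a ≥ 1 (shape–rate) is (a−1)/b = 32/9 ≈ 3.56.

μ̂_MAP = 3.56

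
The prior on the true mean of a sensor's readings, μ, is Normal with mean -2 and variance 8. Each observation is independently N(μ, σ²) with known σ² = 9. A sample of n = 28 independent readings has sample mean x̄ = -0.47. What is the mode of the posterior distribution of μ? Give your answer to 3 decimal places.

μ̂_MAP = -0.529

n = 28, x̄ = -0.47.
For a Normal prior and Normal likelihood with known variance, the posterior is Normal; its mode equals its mean, the precision-weighted average.
Prior precision 1/σ₀² = 1/8 = 0.125; data precision n/σ² = 28/9.
μ̂ = (0.125·(-2) + (28/9)·(-0.47)) / (0.125 + 28/9) = (-1541/900)/(233/72) = -3082/5825 ≈ -0.529.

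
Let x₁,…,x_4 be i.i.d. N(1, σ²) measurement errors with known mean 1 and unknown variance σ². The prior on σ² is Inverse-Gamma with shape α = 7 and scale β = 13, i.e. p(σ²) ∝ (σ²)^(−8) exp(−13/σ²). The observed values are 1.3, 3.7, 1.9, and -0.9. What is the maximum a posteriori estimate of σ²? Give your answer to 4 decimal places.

σ̂²_MAP = 1.8900

Sum of squared deviations about the known mean: SS = (1.3−1)² + (3.7−1)² + (1.9−1)² + (-0.9−1)² = 11.8.
The Normal likelihood contributes (σ²)^(−n/2) exp(−SS/(2σ²)), so the posterior is Inverse-Gamma(α + n/2, β + SS/2) = Inverse-Gamma(9, 18.9).
The mode of Inverse-Gamma(a, b) is b/(a+1) = 18.9/10 ≈ 1.8900.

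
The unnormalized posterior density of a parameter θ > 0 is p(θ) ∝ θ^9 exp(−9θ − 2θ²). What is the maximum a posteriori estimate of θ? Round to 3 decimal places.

ℓ'(θ) = 9/θ − 9 − 4θ. Setting this to zero and multiplying by θ: 4θ² + 9θ − 9 = 0.
θ = (−9 + √(9² + 4·4·9)) / (2·4) = (−9 + √225) / 8 = (−9 + 15)/8 = 3/4.
ℓ''(θ) = −9/θ² − 4 < 0, confirming a maximum.

θ̂_MAP = 0.750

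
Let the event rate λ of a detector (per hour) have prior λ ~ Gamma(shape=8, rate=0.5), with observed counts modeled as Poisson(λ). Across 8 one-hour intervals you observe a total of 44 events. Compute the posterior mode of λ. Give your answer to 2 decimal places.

Σxᵢ = 44, n = 8.
Posterior ∝ λ^7e^(−0.5λ) · λ^44e^(−8λ) = λ^51e^(−8.5λ), i.e. Gamma(shape=52, rate=8.5).
The mode of a Gamma(a, b) with a ≥ 1 (shape–rate) is (a−1)/b = 51/8.5 ≈ 6.00.

λ̂_MAP = 6.00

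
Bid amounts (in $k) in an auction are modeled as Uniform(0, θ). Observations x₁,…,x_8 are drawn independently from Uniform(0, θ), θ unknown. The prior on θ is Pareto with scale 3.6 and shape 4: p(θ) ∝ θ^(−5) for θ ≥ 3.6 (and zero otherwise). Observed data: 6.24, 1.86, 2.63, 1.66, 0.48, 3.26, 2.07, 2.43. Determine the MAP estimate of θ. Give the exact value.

θ̂_MAP = 6.24

The Uniform(0, θ) likelihood is θ^(−n) for θ ≥ max(xᵢ), zero otherwise. Here max(xᵢ) = 6.24.
Posterior ∝ θ^(−5) · θ^(−8) = θ^(−13) on θ ≥ max(3.6, 6.24) = 6.24.
This density is strictly decreasing in θ, so the posterior mode lies at the lower boundary of the support.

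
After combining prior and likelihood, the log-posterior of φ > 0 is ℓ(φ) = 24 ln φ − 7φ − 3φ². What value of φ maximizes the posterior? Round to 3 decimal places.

ℓ'(φ) = 24/φ − 7 − 6φ. Setting this to zero and multiplying by φ: 6φ² + 7φ − 24 = 0.
φ = (−7 + √(7² + 4·6·24)) / (2·6) = (−7 + √625) / 12 = (−7 + 25)/12 = 3/2.
ℓ''(φ) = −24/φ² − 6 < 0, confirming a maximum.

φ̂_MAP = 1.500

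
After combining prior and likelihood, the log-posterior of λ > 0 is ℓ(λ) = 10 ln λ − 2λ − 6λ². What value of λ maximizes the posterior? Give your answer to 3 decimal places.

ℓ'(λ) = 10/λ − 2 − 12λ. Setting this to zero and multiplying by λ: 12λ² + 2λ − 10 = 0.
λ = (−2 + √(2² + 4·12·10)) / (2·12) = (−2 + √484) / 24 = (−2 + 22)/24 = 5/6.
ℓ''(λ) = −10/λ² − 12 < 0, confirming a maximum.

λ̂_MAP = 0.833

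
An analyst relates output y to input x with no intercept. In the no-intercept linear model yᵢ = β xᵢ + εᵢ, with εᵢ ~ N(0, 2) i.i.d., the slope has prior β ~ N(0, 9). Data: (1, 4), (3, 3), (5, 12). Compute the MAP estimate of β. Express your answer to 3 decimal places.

β̂_MAP = 2.073

log p(β | y) = −Σ(yᵢ − βxᵢ)²/(2·2) − β²/(2·9) + const.
Setting the derivative to zero: Σxᵢ(yᵢ − βxᵢ)/2 − β/9 = 0, so β = Σxᵢyᵢ / (Σxᵢ² + σ²/τ²).
Σxᵢyᵢ = 1·4 + 3·3 + 5·12 = 73; Σxᵢ² = 35; σ²/τ² = 2/9.
β̂_MAP = 73 / (35 + 2/9) = 73/(317/9) = 657/317 ≈ 2.073.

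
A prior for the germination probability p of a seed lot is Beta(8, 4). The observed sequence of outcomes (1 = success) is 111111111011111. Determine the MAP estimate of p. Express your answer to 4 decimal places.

p̂_MAP = 0.8400

Prior: Beta(8, 4).
Data: 14 successes in 15 trials (from the sequence). The binomial likelihood contributes p^14(1−p)^1, so the posterior is Beta(8+14, 4+1) = Beta(22, 5).
For Beta(a, b) with a, b > 1 the mode is (a−1)/(a+b−2) = 21/25 ≈ 0.8400.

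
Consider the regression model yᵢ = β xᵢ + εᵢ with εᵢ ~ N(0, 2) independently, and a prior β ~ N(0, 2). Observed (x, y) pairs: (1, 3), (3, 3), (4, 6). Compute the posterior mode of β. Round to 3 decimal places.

β̂_MAP = 1.333

log p(β | y) = −Σ(yᵢ − βxᵢ)²/(2·2) − β²/(2·2) + const.
Setting the derivative to zero: Σxᵢ(yᵢ − βxᵢ)/2 − β/2 = 0, so β = Σxᵢyᵢ / (Σxᵢ² + σ²/τ²).
Σxᵢyᵢ = 1·3 + 3·3 + 4·6 = 36; Σxᵢ² = 26; σ²/τ² = 1.
β̂_MAP = 36 / (26 + 1) = 36/27 ≈ 1.333.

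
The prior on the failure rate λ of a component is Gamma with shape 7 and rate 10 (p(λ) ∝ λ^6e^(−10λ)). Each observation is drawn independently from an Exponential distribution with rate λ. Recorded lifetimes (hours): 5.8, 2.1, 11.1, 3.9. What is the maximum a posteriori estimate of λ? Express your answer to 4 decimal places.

The Exponential(rate=λ) likelihood is ∝ λ^n e^(−λΣtᵢ). Here n = 4 and Σtᵢ = 5.8 + 2.1 + 11.1 + 3.9 = 22.9.
Posterior ∝ λ^6e^(−10λ) · λ^4e^(−22.9λ) = λ^10e^(−32.9λ), i.e. Gamma(11, 32.9).
Mode = (a−1)/b = 10/32.9 ≈ 0.3040.

λ̂_MAP = 0.3040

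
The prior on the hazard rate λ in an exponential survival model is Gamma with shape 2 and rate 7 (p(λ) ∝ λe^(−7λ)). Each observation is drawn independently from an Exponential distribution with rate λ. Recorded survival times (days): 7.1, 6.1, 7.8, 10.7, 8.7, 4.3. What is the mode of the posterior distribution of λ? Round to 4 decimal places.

λ̂_MAP = 0.1354

The Exponential(rate=λ) likelihood is ∝ λ^n e^(−λΣtᵢ). Here n = 6 and Σtᵢ = 7.1 + 6.1 + 7.8 + 10.7 + 8.7 + 4.3 = 44.7.
Posterior ∝ λe^(−7λ) · λ^6e^(−44.7λ) = λ^7e^(−51.7λ), i.e. Gamma(8, 51.7).
Mode = (a−1)/b = 7/51.7 ≈ 0.1354.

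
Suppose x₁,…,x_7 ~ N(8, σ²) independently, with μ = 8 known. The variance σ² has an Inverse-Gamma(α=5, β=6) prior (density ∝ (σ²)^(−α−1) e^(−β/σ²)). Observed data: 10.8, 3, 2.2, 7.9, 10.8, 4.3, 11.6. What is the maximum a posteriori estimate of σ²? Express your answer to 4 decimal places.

Sum of squared deviations about the known mean: SS = (10.8−8)² + (3−8)² + (2.2−8)² + (7.9−8)² + (10.8−8)² + (4.3−8)² + (11.6−8)² = 100.98.
The Normal likelihood contributes (σ²)^(−n/2) exp(−SS/(2σ²)), so the posterior is Inverse-Gamma(α + n/2, β + SS/2) = Inverse-Gamma(8.5, 56.49).
The mode of Inverse-Gamma(a, b) is b/(a+1) = 56.49/9.5 ≈ 5.9463.

σ̂²_MAP = 5.9463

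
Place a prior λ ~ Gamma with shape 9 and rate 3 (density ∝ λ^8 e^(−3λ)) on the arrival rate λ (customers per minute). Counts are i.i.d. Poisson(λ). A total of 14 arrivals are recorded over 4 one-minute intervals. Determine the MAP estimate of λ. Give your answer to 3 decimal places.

Σxᵢ = 14, n = 4.
Posterior ∝ λ^8e^(−3λ) · λ^14e^(−4λ) = λ^22e^(−7λ), i.e. Gamma(shape=23, rate=7).
The mode of a Gamma(a, b) with a ≥ 1 (shape–rate) is (a−1)/b = 22/7 ≈ 3.143.

λ̂_MAP = 3.143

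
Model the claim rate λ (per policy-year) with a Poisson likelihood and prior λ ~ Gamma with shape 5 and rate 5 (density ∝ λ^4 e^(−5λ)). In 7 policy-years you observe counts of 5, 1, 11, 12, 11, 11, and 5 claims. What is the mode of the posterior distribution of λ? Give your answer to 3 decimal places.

Σxᵢ = 5+1+11+12+11+11+5 = 56, with n = 7.
Posterior ∝ λ^4e^(−5λ) · λ^56e^(−7λ) = λ^60e^(−12λ), i.e. Gamma(shape=61, rate=12).
The mode of a Gamma(a, b) with a ≥ 1 (shape–rate) is (a−1)/b = 60/12 ≈ 5.000.

λ̂_MAP = 5.000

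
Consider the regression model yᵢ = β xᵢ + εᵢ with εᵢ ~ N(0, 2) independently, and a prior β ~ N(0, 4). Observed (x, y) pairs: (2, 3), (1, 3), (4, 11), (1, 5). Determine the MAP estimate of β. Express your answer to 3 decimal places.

log p(β | y) = −Σ(yᵢ − βxᵢ)²/(2·2) − β²/(2·4) + const.
Setting the derivative to zero: Σxᵢ(yᵢ − βxᵢ)/2 − β/4 = 0, so β = Σxᵢyᵢ / (Σxᵢ² + σ²/τ²).
Σxᵢyᵢ = 2·3 + 1·3 + 4·11 + 1·5 = 58; Σxᵢ² = 22; σ²/τ² = 0.5.
β̂_MAP = 58 / (22 + 0.5) = 58/22.5 ≈ 2.578.

β̂_MAP = 2.578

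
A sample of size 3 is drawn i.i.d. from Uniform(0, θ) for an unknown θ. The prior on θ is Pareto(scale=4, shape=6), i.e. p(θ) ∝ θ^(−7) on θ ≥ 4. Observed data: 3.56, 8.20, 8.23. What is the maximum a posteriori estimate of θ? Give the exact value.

The Uniform(0, θ) likelihood is θ^(−n) for θ ≥ max(xᵢ), zero otherwise. Here max(xᵢ) = 8.23.
Posterior ∝ θ^(−7) · θ^(−3) = θ^(−10) on θ ≥ max(4, 8.23) = 8.23.
This density is strictly decreasing in θ, so the posterior mode lies at the lower boundary of the support.

θ̂_MAP = 8.23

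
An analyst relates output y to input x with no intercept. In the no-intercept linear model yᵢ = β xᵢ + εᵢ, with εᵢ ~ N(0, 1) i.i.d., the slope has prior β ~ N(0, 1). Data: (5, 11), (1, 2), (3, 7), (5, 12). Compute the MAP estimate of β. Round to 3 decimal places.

log p(β | y) = −Σ(yᵢ − βxᵢ)²/(2·1) − β²/(2·1) + const.
Setting the derivative to zero: Σxᵢ(yᵢ − βxᵢ)/1 − β/1 = 0, so β = Σxᵢyᵢ / (Σxᵢ² + σ²/τ²).
Σxᵢyᵢ = 5·11 + 1·2 + 3·7 + 5·12 = 138; Σxᵢ² = 60; σ²/τ² = 1.
β̂_MAP = 138 / (60 + 1) = 138/61 ≈ 2.262.

β̂_MAP = 2.262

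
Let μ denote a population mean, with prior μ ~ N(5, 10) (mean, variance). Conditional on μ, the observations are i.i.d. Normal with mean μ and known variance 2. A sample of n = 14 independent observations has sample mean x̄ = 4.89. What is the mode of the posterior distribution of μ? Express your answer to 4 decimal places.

μ̂_MAP = 4.8915

n = 14, x̄ = 4.89.
For a Normal prior and Normal likelihood with known variance, the posterior is Normal; its mode equals its mean, the precision-weighted average.
Prior precision 1/σ₀² = 1/10 = 0.1; data precision n/σ² = 14/2 = 7.
μ̂ = (0.1·5 + 7·4.89) / (0.1 + 7) = 34.73/7.1 = 3473/710 ≈ 4.8915.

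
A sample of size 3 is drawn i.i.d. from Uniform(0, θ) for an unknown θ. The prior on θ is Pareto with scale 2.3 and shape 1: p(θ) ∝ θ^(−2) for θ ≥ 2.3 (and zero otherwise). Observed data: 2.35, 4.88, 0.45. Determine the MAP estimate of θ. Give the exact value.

θ̂_MAP = 4.88

The Uniform(0, θ) likelihood is θ^(−n) for θ ≥ max(xᵢ), zero otherwise. Here max(xᵢ) = 4.88.
Posterior ∝ θ^(−2) · θ^(−3) = θ^(−5) on θ ≥ max(2.3, 4.88) = 4.88.
This density is strictly decreasing in θ, so the posterior mode lies at the lower boundary of the support.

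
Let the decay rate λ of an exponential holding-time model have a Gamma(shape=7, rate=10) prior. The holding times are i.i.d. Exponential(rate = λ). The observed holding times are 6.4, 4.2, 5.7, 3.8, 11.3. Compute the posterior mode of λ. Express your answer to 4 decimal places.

λ̂_MAP = 0.2657

The Exponential(rate=λ) likelihood is ∝ λ^n e^(−λΣtᵢ). Here n = 5 and Σtᵢ = 6.4 + 4.2 + 5.7 + 3.8 + 11.3 = 31.4.
Posterior ∝ λ^6e^(−10λ) · λ^5e^(−31.4λ) = λ^11e^(−41.4λ), i.e. Gamma(12, 41.4).
Mode = (a−1)/b = 11/41.4 ≈ 0.2657.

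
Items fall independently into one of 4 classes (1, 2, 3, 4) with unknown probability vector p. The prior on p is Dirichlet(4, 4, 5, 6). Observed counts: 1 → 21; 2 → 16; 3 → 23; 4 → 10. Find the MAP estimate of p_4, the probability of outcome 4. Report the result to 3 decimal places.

MAP estimate: 0.176

The posterior is Dirichlet(αᵢ + nᵢ) = Dirichlet(25, 20, 28, 16).
For a Dirichlet(a₁,…,a_K) with all aᵢ > 1, the mode has j-th component (aⱼ − 1)/(Σaᵢ − K).
Here Σaᵢ = 89 and K = 4, so p_4 = (16 − 1)/(89 − 4) = 15/85 ≈ 0.176.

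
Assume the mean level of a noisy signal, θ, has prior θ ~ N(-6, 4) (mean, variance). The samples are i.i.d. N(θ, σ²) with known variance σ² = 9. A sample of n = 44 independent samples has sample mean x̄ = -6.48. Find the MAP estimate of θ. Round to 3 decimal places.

θ̂_MAP = -6.457

n = 44, x̄ = -6.48.
For a Normal prior and Normal likelihood with known variance, the posterior is Normal; its mode equals its mean, the precision-weighted average.
Prior precision 1/σ₀² = 1/4 = 0.25; data precision n/σ² = 44/9.
θ̂ = (0.25·(-6) + (44/9)·(-6.48)) / (0.25 + 44/9) = (-33.18)/(185/36) = -29862/4625 ≈ -6.457.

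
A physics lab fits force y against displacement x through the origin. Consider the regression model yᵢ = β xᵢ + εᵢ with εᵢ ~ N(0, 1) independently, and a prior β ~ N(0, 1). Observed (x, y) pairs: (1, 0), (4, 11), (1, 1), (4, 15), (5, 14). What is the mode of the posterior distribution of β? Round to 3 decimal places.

β̂_MAP = 2.917

log p(β | y) = −Σ(yᵢ − βxᵢ)²/(2·1) − β²/(2·1) + const.
Setting the derivative to zero: Σxᵢ(yᵢ − βxᵢ)/1 − β/1 = 0, so β = Σxᵢyᵢ / (Σxᵢ² + σ²/τ²).
Σxᵢyᵢ = 1·0 + 4·11 + 1·1 + 4·15 + 5·14 = 175; Σxᵢ² = 59; σ²/τ² = 1.
β̂_MAP = 175 / (59 + 1) = 175/60 ≈ 2.917.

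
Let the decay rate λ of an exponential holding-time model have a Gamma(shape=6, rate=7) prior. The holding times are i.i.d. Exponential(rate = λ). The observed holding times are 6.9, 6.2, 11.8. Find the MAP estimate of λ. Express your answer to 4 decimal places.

The Exponential(rate=λ) likelihood is ∝ λ^n e^(−λΣtᵢ). Here n = 3 and Σtᵢ = 6.9 + 6.2 + 11.8 = 24.9.
Posterior ∝ λ^5e^(−7λ) · λ^3e^(−24.9λ) = λ^8e^(−31.9λ), i.e. Gamma(9, 31.9).
Mode = (a−1)/b = 8/31.9 ≈ 0.2508.

λ̂_MAP = 0.2508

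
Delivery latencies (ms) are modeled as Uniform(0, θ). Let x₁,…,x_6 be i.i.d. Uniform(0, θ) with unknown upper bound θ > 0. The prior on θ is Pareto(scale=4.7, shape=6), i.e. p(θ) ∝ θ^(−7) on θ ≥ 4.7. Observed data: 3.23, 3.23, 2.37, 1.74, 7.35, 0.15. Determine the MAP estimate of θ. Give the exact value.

The Uniform(0, θ) likelihood is θ^(−n) for θ ≥ max(xᵢ), zero otherwise. Here max(xᵢ) = 7.35.
Posterior ∝ θ^(−7) · θ^(−6) = θ^(−13) on θ ≥ max(4.7, 7.35) = 7.35.
This density is strictly decreasing in θ, so the posterior mode lies at the lower boundary of the support.

θ̂_MAP = 7.35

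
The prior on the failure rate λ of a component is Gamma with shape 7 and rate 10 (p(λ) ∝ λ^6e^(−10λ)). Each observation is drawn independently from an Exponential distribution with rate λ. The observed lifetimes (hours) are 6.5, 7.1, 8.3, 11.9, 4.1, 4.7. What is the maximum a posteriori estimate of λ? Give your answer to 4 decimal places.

λ̂_MAP = 0.2281

The Exponential(rate=λ) likelihood is ∝ λ^n e^(−λΣtᵢ). Here n = 6 and Σtᵢ = 6.5 + 7.1 + 8.3 + 11.9 + 4.1 + 4.7 = 42.6.
Posterior ∝ λ^6e^(−10λ) · λ^6e^(−42.6λ) = λ^12e^(−52.6λ), i.e. Gamma(13, 52.6).
Mode = (a−1)/b = 12/52.6 ≈ 0.2281.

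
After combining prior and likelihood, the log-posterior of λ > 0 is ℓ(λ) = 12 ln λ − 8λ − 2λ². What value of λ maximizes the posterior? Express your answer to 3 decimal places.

λ̂_MAP = 1.000

ℓ'(λ) = 12/λ − 8 − 4λ. Setting this to zero and multiplying by λ: 4λ² + 8λ − 12 = 0.
λ = (−8 + √(8² + 4·4·12)) / (2·4) = (−8 + √256) / 8 = (−8 + 16)/8 = 1.
ℓ''(λ) = −12/λ² − 4 < 0, confirming a maximum.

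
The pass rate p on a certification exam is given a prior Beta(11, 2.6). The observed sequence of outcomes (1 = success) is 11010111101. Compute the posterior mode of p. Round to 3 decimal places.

Prior: Beta(11, 2.6).
Data: 8 successes in 11 trials (from the sequence). The binomial likelihood contributes p^8(1−p)^3, so the posterior is Beta(11+8, 2.6+3) = Beta(19, 5.6).
For Beta(a, b) with a, b > 1 the mode is (a−1)/(a+b−2) = 18/22.6 ≈ 0.796.

p̂_MAP = 0.796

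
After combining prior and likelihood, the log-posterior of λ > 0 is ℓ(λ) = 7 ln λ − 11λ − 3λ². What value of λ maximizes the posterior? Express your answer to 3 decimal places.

λ̂_MAP = 0.500

ℓ'(λ) = 7/λ − 11 − 6λ. Setting this to zero and multiplying by λ: 6λ² + 11λ − 7 = 0.
λ = (−11 + √(11² + 4·6·7)) / (2·6) = (−11 + √289) / 12 = (−11 + 17)/12 = 1/2.
ℓ''(λ) = −7/λ² − 6 < 0, confirming a maximum.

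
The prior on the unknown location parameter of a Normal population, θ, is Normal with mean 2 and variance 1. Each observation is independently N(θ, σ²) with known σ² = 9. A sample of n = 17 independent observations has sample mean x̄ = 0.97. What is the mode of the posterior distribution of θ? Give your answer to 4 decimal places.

θ̂_MAP = 1.3265

n = 17, x̄ = 0.97.
For a Normal prior and Normal likelihood with known variance, the posterior is Normal; its mode equals its mean, the precision-weighted average.
Prior precision 1/σ₀² = 1/1 = 1; data precision n/σ² = 17/9.
θ̂ = (1·2 + (17/9)·0.97) / (1 + 17/9) = (3449/900)/(26/9) = 3449/2600 ≈ 1.3265.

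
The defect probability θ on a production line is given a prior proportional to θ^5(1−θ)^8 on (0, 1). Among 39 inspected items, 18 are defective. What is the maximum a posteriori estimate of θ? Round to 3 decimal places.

The prior density ∝ θ^5(1−θ)^8 is the kernel of Beta(6, 9).
Data: 18 successes in 39 trials. The binomial likelihood contributes θ^18(1−θ)^21, so the posterior is Beta(6+18, 9+21) = Beta(24, 30).
For Beta(a, b) with a, b > 1 the mode is (a−1)/(a+b−2) = 23/52 ≈ 0.442.

θ̂_MAP = 0.442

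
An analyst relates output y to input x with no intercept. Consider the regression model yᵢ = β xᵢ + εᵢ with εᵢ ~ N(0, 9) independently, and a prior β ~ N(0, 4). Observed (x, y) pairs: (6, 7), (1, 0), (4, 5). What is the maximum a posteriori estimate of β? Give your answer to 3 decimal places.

β̂_MAP = 1.122

log p(β | y) = −Σ(yᵢ − βxᵢ)²/(2·9) − β²/(2·4) + const.
Setting the derivative to zero: Σxᵢ(yᵢ − βxᵢ)/9 − β/4 = 0, so β = Σxᵢyᵢ / (Σxᵢ² + σ²/τ²).
Σxᵢyᵢ = 6·7 + 1·0 + 4·5 = 62; Σxᵢ² = 53; σ²/τ² = 2.25.
β̂_MAP = 62 / (53 + 2.25) = 62/55.25 ≈ 1.122.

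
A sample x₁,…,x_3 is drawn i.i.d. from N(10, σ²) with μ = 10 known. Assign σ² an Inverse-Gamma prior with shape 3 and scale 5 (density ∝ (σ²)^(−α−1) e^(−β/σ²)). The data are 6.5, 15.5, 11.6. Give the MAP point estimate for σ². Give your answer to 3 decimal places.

Sum of squared deviations about the known mean: SS = (6.5−10)² + (15.5−10)² + (11.6−10)² = 45.06.
The Normal likelihood contributes (σ²)^(−n/2) exp(−SS/(2σ²)), so the posterior is Inverse-Gamma(α + n/2, β + SS/2) = Inverse-Gamma(4.5, 27.53).
The mode of Inverse-Gamma(a, b) is b/(a+1) = 27.53/5.5 ≈ 5.005.

σ̂²_MAP = 5.005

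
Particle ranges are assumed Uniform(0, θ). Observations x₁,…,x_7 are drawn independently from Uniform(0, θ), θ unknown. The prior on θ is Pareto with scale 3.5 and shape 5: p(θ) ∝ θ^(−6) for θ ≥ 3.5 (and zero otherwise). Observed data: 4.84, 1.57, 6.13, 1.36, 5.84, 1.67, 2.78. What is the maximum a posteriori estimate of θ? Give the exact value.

The Uniform(0, θ) likelihood is θ^(−n) for θ ≥ max(xᵢ), zero otherwise. Here max(xᵢ) = 6.13.
Posterior ∝ θ^(−6) · θ^(−7) = θ^(−13) on θ ≥ max(3.5, 6.13) = 6.13.
This density is strictly decreasing in θ, so the posterior mode lies at the lower boundary of the support.

θ̂_MAP = 6.13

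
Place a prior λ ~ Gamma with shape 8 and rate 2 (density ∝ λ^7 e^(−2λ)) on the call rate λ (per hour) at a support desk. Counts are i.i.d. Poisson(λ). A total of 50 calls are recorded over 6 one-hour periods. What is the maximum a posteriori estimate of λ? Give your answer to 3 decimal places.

Σxᵢ = 50, n = 6.
Posterior ∝ λ^7e^(−2λ) · λ^50e^(−6λ) = λ^57e^(−8λ), i.e. Gamma(shape=58, rate=8).
The mode of a Gamma(a, b) with a ≥ 1 (shape–rate) is (a−1)/b = 57/8 ≈ 7.125.

λ̂_MAP = 7.125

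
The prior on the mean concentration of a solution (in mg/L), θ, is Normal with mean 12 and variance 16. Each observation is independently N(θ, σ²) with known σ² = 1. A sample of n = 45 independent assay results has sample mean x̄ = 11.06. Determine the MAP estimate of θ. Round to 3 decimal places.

θ̂_MAP = 11.061

n = 45, x̄ = 11.06.
For a Normal prior and Normal likelihood with known variance, the posterior is Normal; its mode equals its mean, the precision-weighted average.
Prior precision 1/σ₀² = 1/16 = 0.0625; data precision n/σ² = 45/1 = 45.
θ̂ = (0.0625·12 + 45·11.06) / (0.0625 + 45) = 498.45/45.0625 = 39876/3605 ≈ 11.061.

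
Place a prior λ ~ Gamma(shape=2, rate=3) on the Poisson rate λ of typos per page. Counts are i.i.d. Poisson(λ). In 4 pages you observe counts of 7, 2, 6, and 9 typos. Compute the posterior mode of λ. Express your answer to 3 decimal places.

Σxᵢ = 7+2+6+9 = 24, with n = 4.
Posterior ∝ λe^(−3λ) · λ^24e^(−4λ) = λ^25e^(−7λ), i.e. Gamma(shape=26, rate=7).
The mode of a Gamma(a, b) with a ≥ 1 (shape–rate) is (a−1)/b = 25/7 ≈ 3.571.

λ̂_MAP = 3.571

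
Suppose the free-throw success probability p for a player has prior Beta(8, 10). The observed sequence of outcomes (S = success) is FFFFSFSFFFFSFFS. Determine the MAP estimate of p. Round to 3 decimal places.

p̂_MAP = 0.355

Prior: Beta(8, 10).
Data: 4 successes in 15 trials (from the sequence). The binomial likelihood contributes p^4(1−p)^11, so the posterior is Beta(8+4, 10+11) = Beta(12, 21).
For Beta(a, b) with a, b > 1 the mode is (a−1)/(a+b−2) = 11/31 ≈ 0.355.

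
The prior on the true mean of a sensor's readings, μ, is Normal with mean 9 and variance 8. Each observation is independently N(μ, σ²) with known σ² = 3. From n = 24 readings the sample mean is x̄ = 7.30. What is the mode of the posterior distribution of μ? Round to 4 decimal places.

μ̂_MAP = 7.3262

n = 24, x̄ = 7.30.
For a Normal prior and Normal likelihood with known variance, the posterior is Normal; its mode equals its mean, the precision-weighted average.
Prior precision 1/σ₀² = 1/8 = 0.125; data precision n/σ² = 24/3 = 8.
μ̂ = (0.125·9 + 8·7.3) / (0.125 + 8) = 59.525/8.125 = 2381/325 ≈ 7.3262.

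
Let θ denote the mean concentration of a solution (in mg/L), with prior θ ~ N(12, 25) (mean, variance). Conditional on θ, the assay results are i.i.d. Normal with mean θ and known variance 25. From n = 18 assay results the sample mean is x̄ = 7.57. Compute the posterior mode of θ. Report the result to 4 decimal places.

θ̂_MAP = 7.8032

n = 18, x̄ = 7.57.
For a Normal prior and Normal likelihood with known variance, the posterior is Normal; its mode equals its mean, the precision-weighted average.
Prior precision 1/σ₀² = 1/25 = 0.04; data precision n/σ² = 18/25 = 0.72.
θ̂ = (0.04·12 + 0.72·7.57) / (0.04 + 0.72) = 5.9304/0.76 = 7413/950 ≈ 7.8032.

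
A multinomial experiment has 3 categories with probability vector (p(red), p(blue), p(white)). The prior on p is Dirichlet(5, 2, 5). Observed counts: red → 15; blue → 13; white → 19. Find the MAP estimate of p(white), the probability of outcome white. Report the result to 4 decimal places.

The posterior is Dirichlet(αᵢ + nᵢ) = Dirichlet(20, 15, 24).
For a Dirichlet(a₁,…,a_K) with all aᵢ > 1, the mode has j-th component (aⱼ − 1)/(Σaᵢ − K).
Here Σaᵢ = 59 and K = 3, so p(white) = (24 − 1)/(59 − 3) = 23/56 ≈ 0.4107.

MAP estimate of p(white) = 0.4107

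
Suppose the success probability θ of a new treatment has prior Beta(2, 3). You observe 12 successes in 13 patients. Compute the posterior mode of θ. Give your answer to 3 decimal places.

θ̂_MAP = 0.813

Prior: Beta(2, 3).
Data: 12 successes in 13 trials. The binomial likelihood contributes θ^12(1−θ)^1, so the posterior is Beta(2+12, 3+1) = Beta(14, 4).
For Beta(a, b) with a, b > 1 the mode is (a−1)/(a+b−2) = 13/16 ≈ 0.813.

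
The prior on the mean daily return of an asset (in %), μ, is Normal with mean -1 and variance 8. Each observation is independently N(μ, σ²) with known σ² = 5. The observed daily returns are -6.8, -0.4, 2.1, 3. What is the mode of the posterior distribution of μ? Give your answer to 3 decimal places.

n = 4; x̄ = ((-6.8) + (-0.4) + 2.1 + 3)/4 = -2.1/4 = -0.525.
For a Normal prior and Normal likelihood with known variance, the posterior is Normal; its mode equals its mean, the precision-weighted average.
Prior precision 1/σ₀² = 1/8 = 0.125; data precision n/σ² = 4/5 = 0.8.
μ̂ = (0.125·(-1) + 0.8·(-0.525)) / (0.125 + 0.8) = (-0.545)/0.925 = -109/185 ≈ -0.589.

μ̂_MAP = -0.589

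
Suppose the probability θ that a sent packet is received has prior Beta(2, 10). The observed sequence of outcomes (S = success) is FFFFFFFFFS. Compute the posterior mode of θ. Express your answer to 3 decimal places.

θ̂_MAP = 0.100

Prior: Beta(2, 10).
Data: 1 success in 10 trials (from the sequence). The binomial likelihood contributes θ(1−θ)^9, so the posterior is Beta(2+1, 10+9) = Beta(3, 19).
For Beta(a, b) with a, b > 1 the mode is (a−1)/(a+b−2) = 2/20 ≈ 0.100.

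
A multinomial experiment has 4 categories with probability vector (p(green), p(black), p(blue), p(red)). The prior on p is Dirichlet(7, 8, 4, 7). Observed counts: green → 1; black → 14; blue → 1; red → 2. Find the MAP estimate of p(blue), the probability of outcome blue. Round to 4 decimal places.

MAP estimate of p(blue) = 0.1000

The posterior is Dirichlet(αᵢ + nᵢ) = Dirichlet(8, 22, 5, 9).
For a Dirichlet(a₁,…,a_K) with all aᵢ > 1, the mode has j-th component (aⱼ − 1)/(Σaᵢ − K).
Here Σaᵢ = 44 and K = 4, so p(blue) = (5 − 1)/(44 − 4) = 4/40 ≈ 0.1000.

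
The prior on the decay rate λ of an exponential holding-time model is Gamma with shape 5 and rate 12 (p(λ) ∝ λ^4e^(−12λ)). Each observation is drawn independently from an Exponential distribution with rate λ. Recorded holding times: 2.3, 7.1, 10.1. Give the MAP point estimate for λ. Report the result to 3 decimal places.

λ̂_MAP = 0.222

The Exponential(rate=λ) likelihood is ∝ λ^n e^(−λΣtᵢ). Here n = 3 and Σtᵢ = 2.3 + 7.1 + 10.1 = 19.5.
Posterior ∝ λ^4e^(−12λ) · λ^3e^(−19.5λ) = λ^7e^(−31.5λ), i.e. Gamma(8, 31.5).
Mode = (a−1)/b = 7/31.5 ≈ 0.222.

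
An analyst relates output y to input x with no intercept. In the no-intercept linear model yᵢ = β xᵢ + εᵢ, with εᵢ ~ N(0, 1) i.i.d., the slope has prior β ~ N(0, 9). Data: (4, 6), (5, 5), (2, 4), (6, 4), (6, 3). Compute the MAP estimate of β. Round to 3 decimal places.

log p(β | y) = −Σ(yᵢ − βxᵢ)²/(2·1) − β²/(2·9) + const.
Setting the derivative to zero: Σxᵢ(yᵢ − βxᵢ)/1 − β/9 = 0, so β = Σxᵢyᵢ / (Σxᵢ² + σ²/τ²).
Σxᵢyᵢ = 4·6 + 5·5 + 2·4 + 6·4 + 6·3 = 99; Σxᵢ² = 117; σ²/τ² = 1/9.
β̂_MAP = 99 / (117 + 1/9) = 99/(1054/9) = 891/1054 ≈ 0.845.

β̂_MAP = 0.845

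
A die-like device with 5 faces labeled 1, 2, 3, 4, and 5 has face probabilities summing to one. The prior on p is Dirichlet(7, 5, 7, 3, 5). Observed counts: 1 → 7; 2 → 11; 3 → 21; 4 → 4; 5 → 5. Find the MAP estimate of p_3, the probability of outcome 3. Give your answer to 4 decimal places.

MAP estimate: 0.3857

The posterior is Dirichlet(αᵢ + nᵢ) = Dirichlet(14, 16, 28, 7, 10).
For a Dirichlet(a₁,…,a_K) with all aᵢ > 1, the mode has j-th component (aⱼ − 1)/(Σaᵢ − K).
Here Σaᵢ = 75 and K = 5, so p_3 = (28 − 1)/(75 − 5) = 27/70 ≈ 0.3857.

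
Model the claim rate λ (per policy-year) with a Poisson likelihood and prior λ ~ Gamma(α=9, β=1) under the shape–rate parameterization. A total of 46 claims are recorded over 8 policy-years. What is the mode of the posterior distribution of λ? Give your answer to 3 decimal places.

Σxᵢ = 46, n = 8.
Posterior ∝ λ^8e^(−1λ) · λ^46e^(−8λ) = λ^54e^(−9λ), i.e. Gamma(shape=55, rate=9).
The mode of a Gamma(a, b) with a ≥ 1 (shape–rate) is (a−1)/b = 54/9 ≈ 6.000.

λ̂_MAP = 6.000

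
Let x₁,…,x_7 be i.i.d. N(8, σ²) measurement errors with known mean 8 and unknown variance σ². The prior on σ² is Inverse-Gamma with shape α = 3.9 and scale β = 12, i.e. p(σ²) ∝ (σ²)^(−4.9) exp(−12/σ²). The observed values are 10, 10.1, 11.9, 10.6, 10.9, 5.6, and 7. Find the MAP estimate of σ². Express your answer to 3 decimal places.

Sum of squared deviations about the known mean: SS = (10−8)² + (10.1−8)² + (11.9−8)² + (10.6−8)² + (10.9−8)² + (5.6−8)² + (7−8)² = 45.55.
The Normal likelihood contributes (σ²)^(−n/2) exp(−SS/(2σ²)), so the posterior is Inverse-Gamma(α + n/2, β + SS/2) = Inverse-Gamma(7.4, 34.775).
The mode of Inverse-Gamma(a, b) is b/(a+1) = 34.775/8.4 ≈ 4.140.

σ̂²_MAP = 4.140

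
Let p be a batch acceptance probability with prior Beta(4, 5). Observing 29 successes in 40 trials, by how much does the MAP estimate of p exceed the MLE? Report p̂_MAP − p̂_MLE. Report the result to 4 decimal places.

MAP − MLE = -0.0441

Posterior is Beta(33, 16); MAP = (33−1)/(49−2) = 32/47 ≈ 0.68085.
MLE ignores the prior: p̂_MLE = k/n = 29/40 ≈ 0.72500.
Difference = 32/47 − 29/40 = -83/1880 ≈ -0.0441.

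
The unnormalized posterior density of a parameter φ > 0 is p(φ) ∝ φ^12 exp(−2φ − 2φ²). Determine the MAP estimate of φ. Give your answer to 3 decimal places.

φ̂_MAP = 1.500

ℓ'(φ) = 12/φ − 2 − 4φ. Setting this to zero and multiplying by φ: 4φ² + 2φ − 12 = 0.
φ = (−2 + √(2² + 4·4·12)) / (2·4) = (−2 + √196) / 8 = (−2 + 14)/8 = 3/2.
ℓ''(φ) = −12/φ² − 4 < 0, confirming a maximum.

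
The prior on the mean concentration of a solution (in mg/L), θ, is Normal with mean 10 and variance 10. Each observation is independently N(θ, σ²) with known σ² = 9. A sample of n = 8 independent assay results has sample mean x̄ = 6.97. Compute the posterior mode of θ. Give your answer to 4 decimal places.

θ̂_MAP = 7.2764

n = 8, x̄ = 6.97.
For a Normal prior and Normal likelihood with known variance, the posterior is Normal; its mode equals its mean, the precision-weighted average.
Prior precision 1/σ₀² = 1/10 = 0.1; data precision n/σ² = 8/9.
θ̂ = (0.1·10 + (8/9)·6.97) / (0.1 + 8/9) = (1619/225)/(89/90) = 3238/445 ≈ 7.2764.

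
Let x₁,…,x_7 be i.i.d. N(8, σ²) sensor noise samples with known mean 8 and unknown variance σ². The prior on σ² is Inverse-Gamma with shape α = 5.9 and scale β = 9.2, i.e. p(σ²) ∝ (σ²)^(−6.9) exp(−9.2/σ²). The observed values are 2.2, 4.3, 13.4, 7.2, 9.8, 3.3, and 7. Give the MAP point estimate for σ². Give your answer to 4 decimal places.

σ̂²_MAP = 5.8587

Sum of squared deviations about the known mean: SS = (2.2−8)² + (4.3−8)² + (13.4−8)² + (7.2−8)² + (9.8−8)² + (3.3−8)² + (7−8)² = 103.46.
The Normal likelihood contributes (σ²)^(−n/2) exp(−SS/(2σ²)), so the posterior is Inverse-Gamma(α + n/2, β + SS/2) = Inverse-Gamma(9.4, 60.93).
The mode of Inverse-Gamma(a, b) is b/(a+1) = 60.93/10.4 ≈ 5.8587.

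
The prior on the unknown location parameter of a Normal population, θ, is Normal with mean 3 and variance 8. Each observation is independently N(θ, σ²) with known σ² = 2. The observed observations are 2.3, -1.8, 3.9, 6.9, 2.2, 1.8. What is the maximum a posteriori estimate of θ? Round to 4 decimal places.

θ̂_MAP = 2.5680

n = 6; x̄ = (2.3 + (-1.8) + 3.9 + 6.9 + 2.2 + 1.8)/6 = 15.3/6 = 2.55.
For a Normal prior and Normal likelihood with known variance, the posterior is Normal; its mode equals its mean, the precision-weighted average.
Prior precision 1/σ₀² = 1/8 = 0.125; data precision n/σ² = 6/2 = 3.
θ̂ = (0.125·3 + 3·2.55) / (0.125 + 3) = 8.025/3.125 = 2.5680.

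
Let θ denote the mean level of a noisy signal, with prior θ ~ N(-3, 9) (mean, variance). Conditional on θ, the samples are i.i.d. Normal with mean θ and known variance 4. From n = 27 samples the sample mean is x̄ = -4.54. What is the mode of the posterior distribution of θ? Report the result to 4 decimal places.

θ̂_MAP = -4.5151

n = 27, x̄ = -4.54.
For a Normal prior and Normal likelihood with known variance, the posterior is Normal; its mode equals its mean, the precision-weighted average.
Prior precision 1/σ₀² = 1/9; data precision n/σ² = 27/4 = 6.75.
θ̂ = ((1/9)·(-3) + 6.75·(-4.54)) / (1/9 + 6.75) = (-18587/600)/(247/36) = -55761/12350 ≈ -4.5151.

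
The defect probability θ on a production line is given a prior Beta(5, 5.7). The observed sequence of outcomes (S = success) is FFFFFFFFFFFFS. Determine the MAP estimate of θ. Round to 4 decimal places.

θ̂_MAP = 0.2304

Prior: Beta(5, 5.7).
Data: 1 success in 13 trials (from the sequence). The binomial likelihood contributes θ(1−θ)^12, so the posterior is Beta(5+1, 5.7+12) = Beta(6, 17.7).
For Beta(a, b) with a, b > 1 the mode is (a−1)/(a+b−2) = 5/21.7 ≈ 0.2304.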